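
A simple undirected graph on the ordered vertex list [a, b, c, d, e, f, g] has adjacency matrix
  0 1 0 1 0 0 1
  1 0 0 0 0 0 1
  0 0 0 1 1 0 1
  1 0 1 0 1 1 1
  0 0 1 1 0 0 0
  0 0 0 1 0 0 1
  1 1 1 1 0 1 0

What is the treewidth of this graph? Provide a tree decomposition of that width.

Treewidth 2.
One such decomposition:
Bags: B1 = {c, d, g}  B2 = {a, d, g}  B3 = {d, f, g}  B4 = {a, b, g}  B5 = {c, d, e}
Tree: B1–B2, B2–B3, B2–B4, B1–B5

The largest bag has 3 vertices, giving width 2; this decomposition certifies tw(G) ≤ 2. On the other hand G contains the 3-clique {d, f, g}. A clique must lie in a single bag of any decomposition, so no decomposition can have width below 2. Therefore the treewidth is 2.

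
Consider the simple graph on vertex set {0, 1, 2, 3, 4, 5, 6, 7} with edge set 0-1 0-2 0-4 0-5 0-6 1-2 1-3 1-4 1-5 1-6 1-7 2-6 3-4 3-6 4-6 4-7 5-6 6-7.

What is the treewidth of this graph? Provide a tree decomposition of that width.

Treewidth 3.
One such decomposition:
Bags: B1 = {0, 1, 2, 6}  B2 = {0, 1, 4, 6}  B3 = {0, 1, 5, 6}  B4 = {1, 4, 6, 7}  B5 = {1, 3, 4, 6}
Tree: B1–B2, B1–B3, B2–B4, B2–B5

Every bag has size at most 4, so the width is 4 − 1 = 3 and tw(G) ≤ 3. Conversely, {0, 1, 2, 6} is a clique of size 4, and the vertices of any clique must share a bag in every tree decomposition; so some bag has ≥ 4 vertices and tw(G) ≥ 3. Therefore the treewidth is 3.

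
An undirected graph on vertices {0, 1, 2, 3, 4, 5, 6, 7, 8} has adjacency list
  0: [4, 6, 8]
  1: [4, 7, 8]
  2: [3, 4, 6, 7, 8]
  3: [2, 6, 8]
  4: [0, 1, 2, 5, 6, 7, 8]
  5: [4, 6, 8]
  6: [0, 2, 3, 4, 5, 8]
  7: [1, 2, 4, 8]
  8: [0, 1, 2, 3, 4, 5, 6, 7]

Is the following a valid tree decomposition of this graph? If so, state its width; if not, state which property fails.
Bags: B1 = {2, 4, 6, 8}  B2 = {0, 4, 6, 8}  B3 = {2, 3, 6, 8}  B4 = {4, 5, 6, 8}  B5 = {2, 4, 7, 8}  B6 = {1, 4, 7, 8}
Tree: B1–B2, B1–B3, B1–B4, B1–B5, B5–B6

Yes; width 3.

Checking the three conditions: (i) the bags cover all of {0, 1, 2, 3, 4, 5, 6, 7, 8}; (ii) for each edge, some bag contains both endpoints; (iii) the bags containing any fixed vertex form a subtree. All hold, so the decomposition is valid with width 4 − 1 = 3.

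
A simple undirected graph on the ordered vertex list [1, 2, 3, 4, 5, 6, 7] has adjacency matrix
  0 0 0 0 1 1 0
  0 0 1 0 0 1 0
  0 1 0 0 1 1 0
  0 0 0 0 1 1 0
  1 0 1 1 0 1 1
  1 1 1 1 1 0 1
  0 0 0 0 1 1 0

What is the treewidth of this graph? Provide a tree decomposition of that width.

Treewidth 2.
One such decomposition:
Bags: B1 = {4, 5, 6}  B2 = {3, 5, 6}  B3 = {2, 3, 6}  B4 = {5, 6, 7}  B5 = {1, 5, 6}
Tree: B1–B2, B2–B3, B1–B4, B4–B5

Each bag holds 3 vertices, so the decomposition has width 2, which upper-bounds the treewidth. On the other hand G contains the 3-clique {2, 3, 6}. A clique must lie in a single bag of any decomposition, so no decomposition can have width below 2. Therefore the treewidth is 2.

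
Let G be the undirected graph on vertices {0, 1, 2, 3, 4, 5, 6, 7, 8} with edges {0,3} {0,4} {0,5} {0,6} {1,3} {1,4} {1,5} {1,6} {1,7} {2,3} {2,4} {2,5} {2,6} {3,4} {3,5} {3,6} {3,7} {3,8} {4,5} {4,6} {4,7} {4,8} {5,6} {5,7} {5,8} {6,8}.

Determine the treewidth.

A width-4 tree decomposition is:
Bags: B1 = {2, 3, 4, 5, 6}  B2 = {0, 3, 4, 5, 6}  B3 = {3, 4, 5, 6, 8}  B4 = {1, 3, 4, 5, 6}  B5 = {1, 3, 4, 5, 7}
Tree: B1–B2, B2–B3, B2–B4, B4–B5
Each bag holds 5 vertices, so the decomposition has width 4, which upper-bounds the treewidth. For the lower bound, the 5 vertices {0, 3, 4, 5, 6} are pairwise adjacent, and any tree decomposition puts a clique entirely inside one bag — forcing width ≥ 4. The upper and lower bounds meet at 4, so that is the treewidth.

4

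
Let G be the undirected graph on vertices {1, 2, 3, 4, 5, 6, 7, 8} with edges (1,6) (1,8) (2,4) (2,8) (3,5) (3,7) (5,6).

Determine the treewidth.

1

A width-1 tree decomposition is:
Bags: B1 = {2, 4}  B2 = {2, 8}  B3 = {1, 8}  B4 = {1, 6}  B5 = {5, 6}  B6 = {3, 5}  B7 = {3, 7}
Tree: B1–B2, B2–B3, B3–B4, B4–B5, B5–B6, B6–B7
Every bag has size at most 2, so the width is 2 − 1 = 1 and tw(G) ≤ 1. G has an edge, so its treewidth is at least 1. Therefore the treewidth is 1.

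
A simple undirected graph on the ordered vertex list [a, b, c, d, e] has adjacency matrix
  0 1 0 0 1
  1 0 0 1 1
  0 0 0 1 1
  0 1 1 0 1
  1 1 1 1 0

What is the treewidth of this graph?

2

A width-2 tree decomposition is:
Bags: B1 = {c, d, e}  B2 = {b, d, e}  B3 = {a, b, e}
Tree: B1–B2, B2–B3
Each bag holds 3 vertices, so the decomposition has width 2, which upper-bounds the treewidth. Conversely, {c, d, e} is a clique of size 3, and the vertices of any clique must share a bag in every tree decomposition; so some bag has ≥ 3 vertices and tw(G) ≥ 2. Therefore the treewidth is 2.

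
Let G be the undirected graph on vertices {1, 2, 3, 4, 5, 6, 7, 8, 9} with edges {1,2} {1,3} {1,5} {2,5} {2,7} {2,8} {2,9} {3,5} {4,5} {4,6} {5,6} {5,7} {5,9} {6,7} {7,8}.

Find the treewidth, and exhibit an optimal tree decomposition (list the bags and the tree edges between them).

Every bag has size at most 3, so the width is 3 − 1 = 2 and tw(G) ≤ 2. On the other hand G contains the 3-clique {2, 7, 8}. A clique must lie in a single bag of any decomposition, so no decomposition can have width below 2. Therefore the treewidth is 2.

Treewidth 2.
Bags: B1 = {2, 5, 7}  B2 = {5, 6, 7}  B3 = {4, 5, 6}  B4 = {1, 2, 5}  B5 = {2, 5, 9}  B6 = {2, 7, 8}  B7 = {1, 3, 5}
Tree: B1–B2, B2–B3, B1–B4, B4–B5, B1–B6, B4–B7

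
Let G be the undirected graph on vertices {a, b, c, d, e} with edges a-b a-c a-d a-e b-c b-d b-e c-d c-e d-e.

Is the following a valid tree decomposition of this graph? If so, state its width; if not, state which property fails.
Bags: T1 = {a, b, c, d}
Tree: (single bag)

No — vertex e appears in no bag.

A tree decomposition must satisfy three properties: every vertex lies in some bag; for every edge, both endpoints lie together in some bag; and for every vertex, the bags containing it form a connected subtree. Here vertex e appears in no bag, so the decomposition is invalid.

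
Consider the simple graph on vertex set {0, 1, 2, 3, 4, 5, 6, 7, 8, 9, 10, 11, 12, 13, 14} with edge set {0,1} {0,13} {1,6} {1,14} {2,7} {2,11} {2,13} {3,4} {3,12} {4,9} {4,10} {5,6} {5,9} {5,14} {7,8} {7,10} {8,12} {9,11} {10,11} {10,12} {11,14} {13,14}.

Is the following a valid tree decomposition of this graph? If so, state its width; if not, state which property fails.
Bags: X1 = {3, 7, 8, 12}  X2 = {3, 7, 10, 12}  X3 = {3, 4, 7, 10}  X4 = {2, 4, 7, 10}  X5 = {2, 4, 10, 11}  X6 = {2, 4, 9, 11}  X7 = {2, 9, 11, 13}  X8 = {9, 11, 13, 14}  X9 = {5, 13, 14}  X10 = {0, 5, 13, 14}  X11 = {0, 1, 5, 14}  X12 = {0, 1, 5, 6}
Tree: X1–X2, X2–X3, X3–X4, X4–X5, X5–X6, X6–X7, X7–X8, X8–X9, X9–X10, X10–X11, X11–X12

A tree decomposition must satisfy three properties: every vertex lies in some bag; for every edge, both endpoints lie together in some bag; and for every vertex, the bags containing it form a connected subtree. Here edge (9,5) lies in no bag, so the decomposition is invalid.

No — edge (9,5) lies in no bag.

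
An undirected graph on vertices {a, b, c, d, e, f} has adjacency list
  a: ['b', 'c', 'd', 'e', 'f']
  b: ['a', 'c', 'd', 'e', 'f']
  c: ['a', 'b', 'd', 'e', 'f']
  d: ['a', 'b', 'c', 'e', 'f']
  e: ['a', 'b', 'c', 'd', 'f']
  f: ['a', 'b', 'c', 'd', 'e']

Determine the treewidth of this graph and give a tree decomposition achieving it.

A single bag containing all 6 vertices is trivially a valid decomposition of width 5. On the other hand G contains the 6-clique {a, b, c, d, e, f}. A clique must lie in a single bag of any decomposition, so no decomposition can have width below 5. The upper and lower bounds meet at 5, so that is the treewidth.

Treewidth 5.
One optimal decomposition is:
Bags: B1 = {a, b, c, d, e, f}
Tree: (single bag)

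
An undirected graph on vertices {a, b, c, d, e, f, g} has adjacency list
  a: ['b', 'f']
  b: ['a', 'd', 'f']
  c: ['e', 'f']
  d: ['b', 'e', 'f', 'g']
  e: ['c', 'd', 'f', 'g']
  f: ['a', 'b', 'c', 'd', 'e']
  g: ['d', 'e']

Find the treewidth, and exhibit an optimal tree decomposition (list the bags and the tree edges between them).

Treewidth 2.
One such decomposition:
Bags: B1 = {b, d, f}  B2 = {a, b, f}  B3 = {d, e, f}  B4 = {c, e, f}  B5 = {d, e, g}
Tree: B1–B2, B1–B3, B3–B4, B3–B5

The largest bag has 3 vertices, giving width 2; this decomposition certifies tw(G) ≤ 2. Conversely, {d, e, g} is a clique of size 3, and the vertices of any clique must share a bag in every tree decomposition; so some bag has ≥ 3 vertices and tw(G) ≥ 2. Combining the bounds, tw(G) = 2.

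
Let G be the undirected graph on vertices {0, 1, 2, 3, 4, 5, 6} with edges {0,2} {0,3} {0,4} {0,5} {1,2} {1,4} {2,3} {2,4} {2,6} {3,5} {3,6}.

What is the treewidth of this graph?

A width-2 tree decomposition is:
Bags: B1 = {0, 2, 3}  B2 = {0, 2, 4}  B3 = {2, 3, 6}  B4 = {1, 2, 4}  B5 = {0, 3, 5}
Tree: B1–B2, B1–B3, B2–B4, B1–B5
The largest bag has 3 vertices, giving width 2; this decomposition certifies tw(G) ≤ 2. For the lower bound, the 3 vertices {0, 2, 3} are pairwise adjacent, and any tree decomposition puts a clique entirely inside one bag — forcing width ≥ 2. Combining the bounds, tw(G) = 2.

2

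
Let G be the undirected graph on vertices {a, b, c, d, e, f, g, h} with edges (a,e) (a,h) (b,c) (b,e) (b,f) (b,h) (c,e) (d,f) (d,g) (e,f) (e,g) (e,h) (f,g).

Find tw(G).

2

A width-2 tree decomposition is:
Bags: B1 = {b, e, f}  B2 = {b, e, h}  B3 = {e, f, g}  B4 = {a, e, h}  B5 = {d, f, g}  B6 = {b, c, e}
Tree: B1–B2, B1–B3, B2–B4, B3–B5, B1–B6
The largest bag has 3 vertices, giving width 2; this decomposition certifies tw(G) ≤ 2. Conversely, {d, f, g} is a clique of size 3, and the vertices of any clique must share a bag in every tree decomposition; so some bag has ≥ 3 vertices and tw(G) ≥ 2. Combining the bounds, tw(G) = 2.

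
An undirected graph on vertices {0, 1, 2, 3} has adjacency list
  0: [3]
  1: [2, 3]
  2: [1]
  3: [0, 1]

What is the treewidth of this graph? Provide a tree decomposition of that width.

Treewidth 1.
One optimal decomposition is:
Bags: B1 = {1, 2}  B2 = {1, 3}  B3 = {0, 3}
Tree: B1–B2, B2–B3

Every bag has size at most 2, so the width is 2 − 1 = 1 and tw(G) ≤ 1. Any graph with an edge has treewidth ≥ 1, and G has the edge 2–1. Combining the bounds, tw(G) = 1.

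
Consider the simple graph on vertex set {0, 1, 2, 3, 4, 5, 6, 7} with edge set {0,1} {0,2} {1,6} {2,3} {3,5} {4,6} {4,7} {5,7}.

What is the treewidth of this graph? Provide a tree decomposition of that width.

Treewidth 2.
One optimal decomposition is:
Bags: B1 = {4, 6, 7}  B2 = {5, 6, 7}  B3 = {3, 5, 6}  B4 = {2, 3, 6}  B5 = {0, 2, 6}  B6 = {0, 1, 6}
Tree: B1–B2, B2–B3, B3–B4, B4–B5, B5–B6

The largest bag has 3 vertices, giving width 2; this decomposition certifies tw(G) ≤ 2. For the lower bound, G contains the cycle 6–4–7–5–3–2–0–1–6, so G is not a forest; only forests have treewidth ≤ 1, hence tw(G) ≥ 2. Therefore the treewidth is 2.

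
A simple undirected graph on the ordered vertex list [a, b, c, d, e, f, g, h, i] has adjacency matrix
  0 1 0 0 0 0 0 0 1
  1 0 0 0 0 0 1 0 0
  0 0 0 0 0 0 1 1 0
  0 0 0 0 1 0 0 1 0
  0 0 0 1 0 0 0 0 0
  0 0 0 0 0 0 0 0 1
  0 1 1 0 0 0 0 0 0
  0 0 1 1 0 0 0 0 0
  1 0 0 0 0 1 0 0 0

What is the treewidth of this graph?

A width-1 tree decomposition is:
Bags: B1 = {f, i}  B2 = {a, i}  B3 = {a, b}  B4 = {b, g}  B5 = {c, g}  B6 = {c, h}  B7 = {d, h}  B8 = {d, e}
Tree: B1–B2, B2–B3, B3–B4, B4–B5, B5–B6, B6–B7, B7–B8
Every bag has size at most 2, so the width is 2 − 1 = 1 and tw(G) ≤ 1. Since G has at least one edge (e.g. f–i), it is not an edgeless graph, so tw(G) ≥ 1. The upper and lower bounds meet at 1, so that is the treewidth.

1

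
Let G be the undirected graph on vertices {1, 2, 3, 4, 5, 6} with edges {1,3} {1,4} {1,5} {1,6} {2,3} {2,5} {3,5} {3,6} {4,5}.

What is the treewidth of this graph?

A width-2 tree decomposition is:
Bags: B1 = {1, 3, 5}  B2 = {1, 4, 5}  B3 = {2, 3, 5}  B4 = {1, 3, 6}
Tree: B1–B2, B1–B3, B1–B4
Each bag holds 3 vertices, so the decomposition has width 2, which upper-bounds the treewidth. On the other hand G contains the 3-clique {1, 3, 5}. A clique must lie in a single bag of any decomposition, so no decomposition can have width below 2. Combining the bounds, tw(G) = 2.

2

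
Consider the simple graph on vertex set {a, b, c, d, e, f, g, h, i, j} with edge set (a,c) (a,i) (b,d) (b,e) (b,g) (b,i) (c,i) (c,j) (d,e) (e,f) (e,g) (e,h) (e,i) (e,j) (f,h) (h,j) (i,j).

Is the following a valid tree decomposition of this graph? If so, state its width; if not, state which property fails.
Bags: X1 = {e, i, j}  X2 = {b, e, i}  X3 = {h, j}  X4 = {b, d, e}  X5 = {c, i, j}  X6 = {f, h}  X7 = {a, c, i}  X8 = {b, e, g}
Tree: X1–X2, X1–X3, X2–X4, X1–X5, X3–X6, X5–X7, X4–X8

A tree decomposition must satisfy three properties: every vertex lies in some bag; for every edge, both endpoints lie together in some bag; and for every vertex, the bags containing it form a connected subtree. Here edge (e,h) lies in no bag, so the decomposition is invalid.

No — edge (e,h) lies in no bag.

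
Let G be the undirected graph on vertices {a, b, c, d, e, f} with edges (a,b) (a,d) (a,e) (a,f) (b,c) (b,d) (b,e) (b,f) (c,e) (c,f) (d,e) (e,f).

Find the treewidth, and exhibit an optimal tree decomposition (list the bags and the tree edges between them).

Each bag holds 4 vertices, so the decomposition has width 3, which upper-bounds the treewidth. On the other hand G contains the 4-clique {a, b, d, e}. A clique must lie in a single bag of any decomposition, so no decomposition can have width below 3. Hence tw(G) = 3 exactly.

Treewidth 3.
One optimal decomposition is:
Bags: B1 = {a, b, e, f}  B2 = {a, b, d, e}  B3 = {b, c, e, f}
Tree: B1–B2, B1–B3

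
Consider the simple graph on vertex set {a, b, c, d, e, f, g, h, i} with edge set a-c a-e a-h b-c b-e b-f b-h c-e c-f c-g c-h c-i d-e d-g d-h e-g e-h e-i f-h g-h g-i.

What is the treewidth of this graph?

3

A width-3 tree decomposition is:
Bags: B1 = {c, e, g, i}  B2 = {c, e, g, h}  B3 = {b, c, e, h}  B4 = {a, c, e, h}  B5 = {d, e, g, h}  B6 = {b, c, f, h}
Tree: B1–B2, B2–B3, B3–B4, B2–B5, B3–B6
The largest bag has 4 vertices, giving width 3; this decomposition certifies tw(G) ≤ 3. Conversely, {d, e, g, h} is a clique of size 4, and the vertices of any clique must share a bag in every tree decomposition; so some bag has ≥ 4 vertices and tw(G) ≥ 3. The upper and lower bounds meet at 3, so that is the treewidth.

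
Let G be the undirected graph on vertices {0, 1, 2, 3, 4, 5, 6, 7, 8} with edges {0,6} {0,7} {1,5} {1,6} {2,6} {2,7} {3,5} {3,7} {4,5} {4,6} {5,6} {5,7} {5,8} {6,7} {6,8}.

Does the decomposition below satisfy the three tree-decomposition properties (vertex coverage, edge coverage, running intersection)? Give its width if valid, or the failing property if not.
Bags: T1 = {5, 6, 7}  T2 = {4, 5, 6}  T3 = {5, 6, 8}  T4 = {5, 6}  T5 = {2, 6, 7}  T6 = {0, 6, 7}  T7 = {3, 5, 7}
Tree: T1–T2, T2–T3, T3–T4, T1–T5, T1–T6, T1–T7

No — vertex 1 appears in no bag.

A tree decomposition must satisfy three properties: every vertex lies in some bag; for every edge, both endpoints lie together in some bag; and for every vertex, the bags containing it form a connected subtree. Here vertex 1 appears in no bag, so the decomposition is invalid.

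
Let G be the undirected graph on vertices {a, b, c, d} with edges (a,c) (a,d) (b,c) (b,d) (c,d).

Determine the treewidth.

A width-2 tree decomposition is:
Bags: B1 = {b, c, d}  B2 = {a, c, d}
Tree: B1–B2
Every bag has size at most 3, so the width is 3 − 1 = 2 and tw(G) ≤ 2. For the lower bound, the 3 vertices {a, c, d} are pairwise adjacent, and any tree decomposition puts a clique entirely inside one bag — forcing width ≥ 2. The upper and lower bounds meet at 2, so that is the treewidth.

2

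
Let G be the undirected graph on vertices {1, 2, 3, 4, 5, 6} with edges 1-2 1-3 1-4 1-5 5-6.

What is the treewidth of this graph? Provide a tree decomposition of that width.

Treewidth 1.
Bags: B1 = {1, 3}  B2 = {1, 5}  B3 = {1, 2}  B4 = {5, 6}  B5 = {1, 4}
Tree: B1–B2, B2–B3, B2–B4, B1–B5

Each bag holds 2 vertices, so the decomposition has width 1, which upper-bounds the treewidth. Any graph with an edge has treewidth ≥ 1, and G has the edge 3–1. Therefore the treewidth is 1.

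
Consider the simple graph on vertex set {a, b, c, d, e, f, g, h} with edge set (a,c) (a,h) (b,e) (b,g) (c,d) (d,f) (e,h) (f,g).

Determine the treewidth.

A width-2 tree decomposition is:
Bags: B1 = {b, e, g}  B2 = {e, g, h}  B3 = {a, g, h}  B4 = {a, c, g}  B5 = {c, d, g}  B6 = {d, f, g}
Tree: B1–B2, B2–B3, B3–B4, B4–B5, B5–B6
Each bag holds 3 vertices, so the decomposition has width 2, which upper-bounds the treewidth. Since g–b–e–h–a–c–d–f–g is a cycle in G, G is not acyclic. Forests are exactly the graphs of treewidth ≤ 1, so tw(G) ≥ 2. Combining the bounds, tw(G) = 2.

2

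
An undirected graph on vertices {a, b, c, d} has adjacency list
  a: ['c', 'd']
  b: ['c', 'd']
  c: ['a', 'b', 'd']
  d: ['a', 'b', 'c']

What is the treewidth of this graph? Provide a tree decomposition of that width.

Treewidth 2.
One such decomposition:
Bags: B1 = {a, c, d}  B2 = {b, c, d}
Tree: B1–B2

Each bag holds 3 vertices, so the decomposition has width 2, which upper-bounds the treewidth. On the other hand G contains the 3-clique {a, c, d}. A clique must lie in a single bag of any decomposition, so no decomposition can have width below 2. Therefore the treewidth is 2.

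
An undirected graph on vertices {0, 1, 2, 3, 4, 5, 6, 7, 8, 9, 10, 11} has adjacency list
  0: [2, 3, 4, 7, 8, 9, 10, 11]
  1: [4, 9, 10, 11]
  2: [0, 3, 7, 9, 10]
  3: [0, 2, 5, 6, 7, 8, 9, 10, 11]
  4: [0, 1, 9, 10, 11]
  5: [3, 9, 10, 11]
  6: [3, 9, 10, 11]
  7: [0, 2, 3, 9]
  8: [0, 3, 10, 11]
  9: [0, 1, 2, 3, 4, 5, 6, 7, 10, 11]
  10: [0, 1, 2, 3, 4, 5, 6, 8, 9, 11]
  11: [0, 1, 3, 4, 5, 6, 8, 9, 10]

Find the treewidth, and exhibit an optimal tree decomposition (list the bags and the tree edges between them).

Every bag has size at most 5, so the width is 5 − 1 = 4 and tw(G) ≤ 4. For the lower bound, the 5 vertices {0, 3, 8, 10, 11} are pairwise adjacent, and any tree decomposition puts a clique entirely inside one bag — forcing width ≥ 4. Hence tw(G) = 4 exactly.

Treewidth 4.
One optimal decomposition is:
Bags: B1 = {0, 3, 8, 10, 11}  B2 = {0, 3, 9, 10, 11}  B3 = {0, 4, 9, 10, 11}  B4 = {3, 5, 9, 10, 11}  B5 = {1, 4, 9, 10, 11}  B6 = {0, 2, 3, 9, 10}  B7 = {0, 2, 3, 7, 9}  B8 = {3, 6, 9, 10, 11}
Tree: B1–B2, B2–B3, B2–B4, B3–B5, B2–B6, B6–B7, B2–B8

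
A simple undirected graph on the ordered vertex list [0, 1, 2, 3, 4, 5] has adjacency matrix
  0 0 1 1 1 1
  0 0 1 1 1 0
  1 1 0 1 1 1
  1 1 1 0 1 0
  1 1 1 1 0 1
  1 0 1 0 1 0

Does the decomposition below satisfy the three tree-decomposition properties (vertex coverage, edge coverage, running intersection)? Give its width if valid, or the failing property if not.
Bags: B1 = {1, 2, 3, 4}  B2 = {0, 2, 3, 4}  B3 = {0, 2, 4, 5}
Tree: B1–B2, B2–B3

Checking the three conditions: (i) the bags cover all of {0, 1, 2, 3, 4, 5}; (ii) for each edge, some bag contains both endpoints; (iii) the bags containing any fixed vertex form a subtree. All hold, so the decomposition is valid with width 4 − 1 = 3.

Yes; width 3.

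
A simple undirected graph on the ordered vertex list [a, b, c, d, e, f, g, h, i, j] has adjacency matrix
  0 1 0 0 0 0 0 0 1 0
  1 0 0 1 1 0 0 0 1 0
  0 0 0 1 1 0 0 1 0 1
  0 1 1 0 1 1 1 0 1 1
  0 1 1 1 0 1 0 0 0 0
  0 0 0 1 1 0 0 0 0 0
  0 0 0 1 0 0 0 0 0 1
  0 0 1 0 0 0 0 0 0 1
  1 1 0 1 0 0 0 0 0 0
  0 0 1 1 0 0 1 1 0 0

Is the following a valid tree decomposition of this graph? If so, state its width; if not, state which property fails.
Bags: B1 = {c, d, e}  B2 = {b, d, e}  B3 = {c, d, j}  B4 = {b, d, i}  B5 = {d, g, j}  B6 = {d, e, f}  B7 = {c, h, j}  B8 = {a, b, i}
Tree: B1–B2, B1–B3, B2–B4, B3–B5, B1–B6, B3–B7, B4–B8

Vertex coverage: the bags together contain {a, b, c, d, e, f, g, h, i, j}, the full vertex set. Edge coverage: each edge of G has both endpoints in at least one bag. Running intersection: for every vertex, the bags containing it form a connected subtree. All three properties hold, so this is a valid tree decomposition of width max|bag| − 1 = 2, and hence tw(G) ≤ 2.

Yes; width 2.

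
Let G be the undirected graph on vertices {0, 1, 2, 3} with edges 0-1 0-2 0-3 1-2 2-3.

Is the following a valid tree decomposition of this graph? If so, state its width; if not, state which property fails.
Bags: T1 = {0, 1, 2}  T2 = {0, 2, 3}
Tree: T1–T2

Checking the three conditions: (i) the bags cover all of {0, 1, 2, 3}; (ii) for each edge, some bag contains both endpoints; (iii) the bags containing any fixed vertex form a subtree. All hold, so the decomposition is valid with width 3 − 1 = 2.

Yes; width 2.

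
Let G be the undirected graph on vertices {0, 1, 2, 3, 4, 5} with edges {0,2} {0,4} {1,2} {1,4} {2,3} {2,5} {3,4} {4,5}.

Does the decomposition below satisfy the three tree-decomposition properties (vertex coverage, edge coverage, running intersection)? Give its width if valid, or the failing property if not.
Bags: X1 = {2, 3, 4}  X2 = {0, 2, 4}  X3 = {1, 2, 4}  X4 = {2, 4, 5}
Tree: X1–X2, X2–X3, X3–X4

Yes; width 2.

Vertex coverage: the bags together contain {0, 1, 2, 3, 4, 5}, the full vertex set. Edge coverage: each edge of G has both endpoints in at least one bag. Running intersection: for every vertex, the bags containing it form a connected subtree. All three properties hold, so this is a valid tree decomposition of width max|bag| − 1 = 2, and hence tw(G) ≤ 2.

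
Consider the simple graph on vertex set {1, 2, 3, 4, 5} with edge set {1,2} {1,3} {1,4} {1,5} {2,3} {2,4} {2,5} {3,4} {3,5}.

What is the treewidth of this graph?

A width-3 tree decomposition is:
Bags: B1 = {1, 2, 3, 4}  B2 = {1, 2, 3, 5}
Tree: B1–B2
The largest bag has 4 vertices, giving width 3; this decomposition certifies tw(G) ≤ 3. Conversely, {1, 2, 3, 4} is a clique of size 4, and the vertices of any clique must share a bag in every tree decomposition; so some bag has ≥ 4 vertices and tw(G) ≥ 3. Hence tw(G) = 3 exactly.

3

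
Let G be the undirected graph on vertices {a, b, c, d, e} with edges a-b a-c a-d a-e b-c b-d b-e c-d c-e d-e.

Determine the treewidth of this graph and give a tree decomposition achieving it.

A single bag containing all 5 vertices is trivially a valid decomposition of width 4. Conversely, {a, b, c, d, e} is a clique of size 5, and the vertices of any clique must share a bag in every tree decomposition; so some bag has ≥ 5 vertices and tw(G) ≥ 4. Therefore the treewidth is 4.

Treewidth 4.
Bags: B1 = {a, b, c, d, e}
Tree: (single bag)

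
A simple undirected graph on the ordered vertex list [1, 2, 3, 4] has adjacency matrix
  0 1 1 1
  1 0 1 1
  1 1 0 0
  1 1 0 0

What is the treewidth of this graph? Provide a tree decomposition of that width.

Treewidth 2.
One optimal decomposition is:
Bags: B1 = {1, 2, 3}  B2 = {1, 2, 4}
Tree: B1–B2

The largest bag has 3 vertices, giving width 2; this decomposition certifies tw(G) ≤ 2. Conversely, {1, 2, 3} is a clique of size 3, and the vertices of any clique must share a bag in every tree decomposition; so some bag has ≥ 3 vertices and tw(G) ≥ 2. Hence tw(G) = 2 exactly.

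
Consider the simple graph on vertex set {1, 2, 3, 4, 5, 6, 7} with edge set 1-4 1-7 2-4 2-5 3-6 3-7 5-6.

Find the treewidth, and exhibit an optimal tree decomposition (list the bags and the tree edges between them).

Every bag has size at most 3, so the width is 3 − 1 = 2 and tw(G) ≤ 2. The edges 6–5–2–4–1–7–3–6 form a cycle, so G is not a tree and its treewidth is at least 2. The upper and lower bounds meet at 2, so that is the treewidth.

Treewidth 2.
One optimal decomposition is:
Bags: B1 = {2, 5, 6}  B2 = {2, 4, 6}  B3 = {1, 4, 6}  B4 = {1, 6, 7}  B5 = {3, 6, 7}
Tree: B1–B2, B2–B3, B3–B4, B4–B5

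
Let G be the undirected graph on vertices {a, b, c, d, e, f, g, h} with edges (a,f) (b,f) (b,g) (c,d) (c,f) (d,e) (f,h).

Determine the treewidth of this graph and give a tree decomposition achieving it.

Every bag has size at most 2, so the width is 2 − 1 = 1 and tw(G) ≤ 1. G has an edge, so its treewidth is at least 1. Combining the bounds, tw(G) = 1.

Treewidth 1.
Bags: B1 = {b, f}  B2 = {c, f}  B3 = {b, g}  B4 = {c, d}  B5 = {d, e}  B6 = {a, f}  B7 = {f, h}
Tree: B1–B2, B1–B3, B2–B4, B4–B5, B2–B6, B6–B7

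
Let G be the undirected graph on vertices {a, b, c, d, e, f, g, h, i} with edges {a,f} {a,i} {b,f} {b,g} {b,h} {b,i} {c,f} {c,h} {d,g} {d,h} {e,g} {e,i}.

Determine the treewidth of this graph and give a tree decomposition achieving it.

Every bag has size at most 4, so the width is 4 − 1 = 3 and tw(G) ≤ 3. For the lower bound: the 4 vertex sets {a,e,i}, {g}, {b}, {c,d,f,h} are disjoint, each induces a connected subgraph, and every pair is joined by at least one edge of G. Contracting each set to a single vertex therefore yields K_{4} as a minor, and since treewidth is minor-monotone, tw(G) ≥ tw(K_{4}) = 3. Hence tw(G) = 3 exactly.

Treewidth 3.
Bags: B1 = {a, e, g, i}  B2 = {a, b, g, i}  B3 = {a, b, f, g}  B4 = {b, d, f, g}  B5 = {b, d, f, h}  B6 = {c, d, f, h}
Tree: B1–B2, B2–B3, B3–B4, B4–B5, B5–B6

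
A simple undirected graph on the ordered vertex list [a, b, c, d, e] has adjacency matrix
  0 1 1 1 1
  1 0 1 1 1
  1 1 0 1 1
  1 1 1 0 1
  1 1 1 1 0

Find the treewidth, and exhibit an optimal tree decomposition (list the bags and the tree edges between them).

A single bag containing all 5 vertices is trivially a valid decomposition of width 4. For the lower bound, the 5 vertices {a, b, c, d, e} are pairwise adjacent, and any tree decomposition puts a clique entirely inside one bag — forcing width ≥ 4. Therefore the treewidth is 4.

Treewidth 4.
Bags: B1 = {a, b, c, d, e}
Tree: (single bag)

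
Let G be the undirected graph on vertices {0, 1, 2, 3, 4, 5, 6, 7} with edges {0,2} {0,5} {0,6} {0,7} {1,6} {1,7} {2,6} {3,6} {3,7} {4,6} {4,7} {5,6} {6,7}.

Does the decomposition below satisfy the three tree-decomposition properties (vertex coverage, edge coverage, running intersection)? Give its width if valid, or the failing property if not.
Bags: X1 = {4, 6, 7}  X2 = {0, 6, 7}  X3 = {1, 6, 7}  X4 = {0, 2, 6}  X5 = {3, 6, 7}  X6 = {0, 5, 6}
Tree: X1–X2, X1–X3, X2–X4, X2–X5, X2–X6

Yes; width 2.

Checking the three conditions: (i) the bags cover all of {0, 1, 2, 3, 4, 5, 6, 7}; (ii) for each edge, some bag contains both endpoints; (iii) the bags containing any fixed vertex form a subtree. All hold, so the decomposition is valid with width 3 − 1 = 2.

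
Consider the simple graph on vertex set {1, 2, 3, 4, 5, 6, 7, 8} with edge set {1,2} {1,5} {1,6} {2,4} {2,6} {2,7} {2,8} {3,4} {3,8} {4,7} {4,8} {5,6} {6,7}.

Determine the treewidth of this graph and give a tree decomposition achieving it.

Treewidth 2.
Bags: B1 = {1, 2, 6}  B2 = {2, 6, 7}  B3 = {2, 4, 7}  B4 = {2, 4, 8}  B5 = {3, 4, 8}  B6 = {1, 5, 6}
Tree: B1–B2, B2–B3, B3–B4, B4–B5, B1–B6

Each bag holds 3 vertices, so the decomposition has width 2, which upper-bounds the treewidth. On the other hand G contains the 3-clique {1, 2, 6}. A clique must lie in a single bag of any decomposition, so no decomposition can have width below 2. Hence tw(G) = 2 exactly.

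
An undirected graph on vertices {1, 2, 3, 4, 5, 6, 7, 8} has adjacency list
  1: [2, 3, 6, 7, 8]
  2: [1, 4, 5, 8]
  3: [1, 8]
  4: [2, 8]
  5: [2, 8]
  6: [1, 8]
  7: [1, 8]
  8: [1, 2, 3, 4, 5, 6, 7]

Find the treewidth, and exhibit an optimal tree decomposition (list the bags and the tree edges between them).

Treewidth 2.
Bags: B1 = {1, 2, 8}  B2 = {1, 3, 8}  B3 = {1, 6, 8}  B4 = {2, 5, 8}  B5 = {2, 4, 8}  B6 = {1, 7, 8}
Tree: B1–B2, B1–B3, B1–B4, B4–B5, B3–B6

The largest bag has 3 vertices, giving width 2; this decomposition certifies tw(G) ≤ 2. On the other hand G contains the 3-clique {1, 2, 8}. A clique must lie in a single bag of any decomposition, so no decomposition can have width below 2. Therefore the treewidth is 2.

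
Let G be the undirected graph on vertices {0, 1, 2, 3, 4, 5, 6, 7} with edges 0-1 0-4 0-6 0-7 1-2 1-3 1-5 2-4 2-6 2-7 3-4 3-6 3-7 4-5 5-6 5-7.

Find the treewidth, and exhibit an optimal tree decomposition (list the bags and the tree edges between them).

Every bag has size at most 5, so the width is 5 − 1 = 4 and tw(G) ≤ 4. For the lower bound: the 5 vertex sets {0,4}, {2,6}, {1,3}, {5}, {7} are disjoint, each induces a connected subgraph, and every pair is joined by at least one edge of G. Contracting each set to a single vertex therefore yields K_{5} as a minor, and since treewidth is minor-monotone, tw(G) ≥ tw(K_{5}) = 4. Therefore the treewidth is 4.

Treewidth 4.
One such decomposition:
Bags: B1 = {0, 2, 3, 4, 5}  B2 = {0, 2, 3, 5, 6}  B3 = {0, 1, 2, 3, 5}  B4 = {0, 2, 3, 5, 7}
Tree: B1–B2, B2–B3, B3–B4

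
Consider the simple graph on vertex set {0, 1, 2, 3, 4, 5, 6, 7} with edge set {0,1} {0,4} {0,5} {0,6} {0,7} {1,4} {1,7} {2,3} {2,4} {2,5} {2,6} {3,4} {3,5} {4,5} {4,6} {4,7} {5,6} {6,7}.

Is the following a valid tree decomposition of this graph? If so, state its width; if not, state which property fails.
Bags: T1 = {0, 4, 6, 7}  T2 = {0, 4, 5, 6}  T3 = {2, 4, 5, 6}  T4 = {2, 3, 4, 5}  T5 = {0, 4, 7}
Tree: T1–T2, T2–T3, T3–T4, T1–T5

A tree decomposition must satisfy three properties: every vertex lies in some bag; for every edge, both endpoints lie together in some bag; and for every vertex, the bags containing it form a connected subtree. Here vertex 1 appears in no bag, so the decomposition is invalid.

No — vertex 1 appears in no bag.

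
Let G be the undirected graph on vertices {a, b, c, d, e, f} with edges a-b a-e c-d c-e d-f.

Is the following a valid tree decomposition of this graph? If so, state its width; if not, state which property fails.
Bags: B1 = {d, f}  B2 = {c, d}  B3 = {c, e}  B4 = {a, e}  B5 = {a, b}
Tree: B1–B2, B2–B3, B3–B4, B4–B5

Yes; width 1.

Every vertex of G appears in some bag (union = {a, b, c, d, e, f}); every edge is covered by a bag; and for each vertex v the set of bags containing v is connected in the bag tree. The decomposition is therefore valid. The largest bag has 2 vertices, so the width is 1.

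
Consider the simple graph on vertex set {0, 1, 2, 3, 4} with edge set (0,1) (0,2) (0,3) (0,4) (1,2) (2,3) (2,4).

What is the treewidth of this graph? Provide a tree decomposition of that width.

Every bag has size at most 3, so the width is 3 − 1 = 2 and tw(G) ≤ 2. Conversely, {0, 1, 2} is a clique of size 3, and the vertices of any clique must share a bag in every tree decomposition; so some bag has ≥ 3 vertices and tw(G) ≥ 2. The upper and lower bounds meet at 2, so that is the treewidth.

Treewidth 2.
Bags: B1 = {0, 1, 2}  B2 = {0, 2, 4}  B3 = {0, 2, 3}
Tree: B1–B2, B2–B3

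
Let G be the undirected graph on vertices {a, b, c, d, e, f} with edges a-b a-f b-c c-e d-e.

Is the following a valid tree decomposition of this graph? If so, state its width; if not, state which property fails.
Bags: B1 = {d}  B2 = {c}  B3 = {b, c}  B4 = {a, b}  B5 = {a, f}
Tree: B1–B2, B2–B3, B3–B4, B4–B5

No — vertex e appears in no bag.

A tree decomposition must satisfy three properties: every vertex lies in some bag; for every edge, both endpoints lie together in some bag; and for every vertex, the bags containing it form a connected subtree. Here vertex e appears in no bag, so the decomposition is invalid.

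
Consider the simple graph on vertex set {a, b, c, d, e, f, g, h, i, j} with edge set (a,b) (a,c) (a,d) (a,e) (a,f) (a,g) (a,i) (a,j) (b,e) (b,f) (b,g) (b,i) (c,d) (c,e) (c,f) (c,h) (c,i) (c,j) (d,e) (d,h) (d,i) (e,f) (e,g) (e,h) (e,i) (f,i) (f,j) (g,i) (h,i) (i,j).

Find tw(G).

4

A width-4 tree decomposition is:
Bags: B1 = {a, c, e, f, i}  B2 = {a, c, f, i, j}  B3 = {a, b, e, f, i}  B4 = {a, c, d, e, i}  B5 = {c, d, e, h, i}  B6 = {a, b, e, g, i}
Tree: B1–B2, B1–B3, B1–B4, B4–B5, B3–B6
Every bag has size at most 5, so the width is 5 − 1 = 4 and tw(G) ≤ 4. On the other hand G contains the 5-clique {c, d, e, h, i}. A clique must lie in a single bag of any decomposition, so no decomposition can have width below 4. Therefore the treewidth is 4.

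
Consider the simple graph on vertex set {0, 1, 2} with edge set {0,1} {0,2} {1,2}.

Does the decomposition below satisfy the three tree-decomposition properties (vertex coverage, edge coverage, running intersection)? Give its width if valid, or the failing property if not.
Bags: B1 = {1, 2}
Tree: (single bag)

No — vertex 0 appears in no bag.

A tree decomposition must satisfy three properties: every vertex lies in some bag; for every edge, both endpoints lie together in some bag; and for every vertex, the bags containing it form a connected subtree. Here vertex 0 appears in no bag, so the decomposition is invalid.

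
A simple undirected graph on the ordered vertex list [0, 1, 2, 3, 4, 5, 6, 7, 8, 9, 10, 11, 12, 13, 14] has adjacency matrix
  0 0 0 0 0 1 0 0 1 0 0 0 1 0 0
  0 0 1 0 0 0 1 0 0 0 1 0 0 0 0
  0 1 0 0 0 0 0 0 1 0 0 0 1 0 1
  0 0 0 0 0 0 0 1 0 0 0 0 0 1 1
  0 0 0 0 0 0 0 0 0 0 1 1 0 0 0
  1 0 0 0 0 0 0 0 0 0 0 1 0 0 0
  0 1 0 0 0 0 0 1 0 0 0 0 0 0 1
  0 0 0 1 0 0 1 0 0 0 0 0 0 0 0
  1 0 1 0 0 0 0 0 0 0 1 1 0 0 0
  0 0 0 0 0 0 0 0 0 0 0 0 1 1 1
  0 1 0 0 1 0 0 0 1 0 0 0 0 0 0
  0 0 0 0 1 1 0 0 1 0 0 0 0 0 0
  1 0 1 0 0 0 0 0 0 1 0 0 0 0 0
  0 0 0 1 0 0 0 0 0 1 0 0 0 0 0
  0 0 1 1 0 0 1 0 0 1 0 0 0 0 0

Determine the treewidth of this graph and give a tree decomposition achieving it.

Each bag holds 4 vertices, so the decomposition has width 3, which upper-bounds the treewidth. For the lower bound: the 4 vertex sets {3,7,13}, {9}, {14}, {1,2,6,12} are disjoint, each induces a connected subgraph, and every pair is joined by at least one edge of G. Contracting each set to a single vertex therefore yields K_{4} as a minor, and since treewidth is minor-monotone, tw(G) ≥ tw(K_{4}) = 3. Hence tw(G) = 3 exactly.

Treewidth 3.
Bags: B1 = {3, 7, 9, 13}  B2 = {3, 7, 9, 14}  B3 = {6, 7, 9, 14}  B4 = {6, 9, 12, 14}  B5 = {2, 6, 12, 14}  B6 = {1, 2, 6, 12}  B7 = {0, 1, 2, 12}  B8 = {0, 1, 2, 8}  B9 = {0, 1, 8, 10}  B10 = {0, 5, 8, 10}  B11 = {5, 8, 10, 11}  B12 = {4, 5, 10, 11}
Tree: B1–B2, B2–B3, B3–B4, B4–B5, B5–B6, B6–B7, B7–B8, B8–B9, B9–B10, B10–B11, B11–B12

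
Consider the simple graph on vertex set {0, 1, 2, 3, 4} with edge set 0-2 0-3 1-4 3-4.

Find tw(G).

1

A width-1 tree decomposition is:
Bags: B1 = {1, 4}  B2 = {3, 4}  B3 = {0, 3}  B4 = {0, 2}
Tree: B1–B2, B2–B3, B3–B4
Every bag has size at most 2, so the width is 2 − 1 = 1 and tw(G) ≤ 1. Any graph with an edge has treewidth ≥ 1, and G has the edge 1–4. Therefore the treewidth is 1.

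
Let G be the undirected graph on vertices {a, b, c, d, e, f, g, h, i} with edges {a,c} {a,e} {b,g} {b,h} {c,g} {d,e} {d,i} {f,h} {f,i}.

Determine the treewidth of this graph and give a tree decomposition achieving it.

Each bag holds 3 vertices, so the decomposition has width 2, which upper-bounds the treewidth. The edges h–b–g–c–a–e–d–i–f–h form a cycle, so G is not a tree and its treewidth is at least 2. Combining the bounds, tw(G) = 2.

Treewidth 2.
One optimal decomposition is:
Bags: B1 = {b, g, h}  B2 = {c, g, h}  B3 = {a, c, h}  B4 = {a, e, h}  B5 = {d, e, h}  B6 = {d, h, i}  B7 = {f, h, i}
Tree: B1–B2, B2–B3, B3–B4, B4–B5, B5–B6, B6–B7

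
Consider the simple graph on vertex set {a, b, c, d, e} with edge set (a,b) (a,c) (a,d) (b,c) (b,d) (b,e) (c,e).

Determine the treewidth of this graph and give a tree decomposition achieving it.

Every bag has size at most 3, so the width is 3 − 1 = 2 and tw(G) ≤ 2. For the lower bound, the 3 vertices {a, b, d} are pairwise adjacent, and any tree decomposition puts a clique entirely inside one bag — forcing width ≥ 2. Therefore the treewidth is 2.

Treewidth 2.
Bags: B1 = {b, c, e}  B2 = {a, b, c}  B3 = {a, b, d}
Tree: B1–B2, B2–B3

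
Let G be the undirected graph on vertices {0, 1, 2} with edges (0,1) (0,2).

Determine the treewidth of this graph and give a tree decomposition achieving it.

Treewidth 1.
Bags: B1 = {0, 2}  B2 = {0, 1}
Tree: B1–B2

Every bag has size at most 2, so the width is 2 − 1 = 1 and tw(G) ≤ 1. Since G has at least one edge (e.g. 0–2), it is not an edgeless graph, so tw(G) ≥ 1. Therefore the treewidth is 1.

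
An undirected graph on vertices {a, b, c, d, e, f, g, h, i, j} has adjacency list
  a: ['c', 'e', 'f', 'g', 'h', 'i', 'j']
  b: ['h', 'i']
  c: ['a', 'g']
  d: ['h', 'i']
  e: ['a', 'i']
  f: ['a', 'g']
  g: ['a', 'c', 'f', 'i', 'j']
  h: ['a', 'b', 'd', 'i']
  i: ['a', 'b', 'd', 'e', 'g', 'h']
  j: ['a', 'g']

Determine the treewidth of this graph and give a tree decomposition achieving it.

Treewidth 2.
Bags: B1 = {a, c, g}  B2 = {a, g, i}  B3 = {a, h, i}  B4 = {a, g, j}  B5 = {b, h, i}  B6 = {d, h, i}  B7 = {a, f, g}  B8 = {a, e, i}
Tree: B1–B2, B2–B3, B1–B4, B3–B5, B5–B6, B2–B7, B2–B8

Each bag holds 3 vertices, so the decomposition has width 2, which upper-bounds the treewidth. Conversely, {d, h, i} is a clique of size 3, and the vertices of any clique must share a bag in every tree decomposition; so some bag has ≥ 3 vertices and tw(G) ≥ 2. Hence tw(G) = 2 exactly.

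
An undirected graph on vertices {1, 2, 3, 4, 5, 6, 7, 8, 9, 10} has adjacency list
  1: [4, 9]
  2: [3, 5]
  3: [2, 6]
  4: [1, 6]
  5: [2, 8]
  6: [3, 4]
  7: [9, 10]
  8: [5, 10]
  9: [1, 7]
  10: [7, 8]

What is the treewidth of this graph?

2

A width-2 tree decomposition is:
Bags: B1 = {2, 3, 6}  B2 = {2, 4, 6}  B3 = {1, 2, 4}  B4 = {1, 2, 9}  B5 = {2, 7, 9}  B6 = {2, 7, 10}  B7 = {2, 8, 10}  B8 = {2, 5, 8}
Tree: B1–B2, B2–B3, B3–B4, B4–B5, B5–B6, B6–B7, B7–B8
Each bag holds 3 vertices, so the decomposition has width 2, which upper-bounds the treewidth. Since 2–3–6–4–1–9–7–10–8–5–2 is a cycle in G, G is not acyclic. Forests are exactly the graphs of treewidth ≤ 1, so tw(G) ≥ 2. Therefore the treewidth is 2.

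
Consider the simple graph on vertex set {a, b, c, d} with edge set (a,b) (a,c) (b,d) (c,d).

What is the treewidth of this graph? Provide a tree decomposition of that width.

Treewidth 2.
One such decomposition:
Bags: B1 = {a, c, d}  B2 = {a, b, d}
Tree: B1–B2

Each bag holds 3 vertices, so the decomposition has width 2, which upper-bounds the treewidth. The edges d–c–a–b–d form a cycle, so G is not a tree and its treewidth is at least 2. Hence tw(G) = 2 exactly.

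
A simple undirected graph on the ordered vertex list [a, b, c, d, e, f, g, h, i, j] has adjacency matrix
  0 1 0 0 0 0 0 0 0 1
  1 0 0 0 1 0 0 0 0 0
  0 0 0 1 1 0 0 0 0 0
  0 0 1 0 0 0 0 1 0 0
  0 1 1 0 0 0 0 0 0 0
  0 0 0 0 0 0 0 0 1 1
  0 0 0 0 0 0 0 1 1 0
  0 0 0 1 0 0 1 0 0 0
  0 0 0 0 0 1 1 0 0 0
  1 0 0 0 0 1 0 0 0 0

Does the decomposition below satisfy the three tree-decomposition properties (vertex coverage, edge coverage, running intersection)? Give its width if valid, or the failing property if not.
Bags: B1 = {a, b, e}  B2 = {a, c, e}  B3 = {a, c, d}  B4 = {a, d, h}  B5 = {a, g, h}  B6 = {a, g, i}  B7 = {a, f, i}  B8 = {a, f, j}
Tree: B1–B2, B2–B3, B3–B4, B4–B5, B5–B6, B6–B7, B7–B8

Checking the three conditions: (i) the bags cover all of {a, b, c, d, e, f, g, h, i, j}; (ii) for each edge, some bag contains both endpoints; (iii) the bags containing any fixed vertex form a subtree. All hold, so the decomposition is valid with width 3 − 1 = 2.

Yes; width 2.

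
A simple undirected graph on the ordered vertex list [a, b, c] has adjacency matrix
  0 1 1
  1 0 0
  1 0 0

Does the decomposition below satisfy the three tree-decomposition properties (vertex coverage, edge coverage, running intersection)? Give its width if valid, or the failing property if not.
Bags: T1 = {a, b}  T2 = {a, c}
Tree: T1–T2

Checking the three conditions: (i) the bags cover all of {a, b, c}; (ii) for each edge, some bag contains both endpoints; (iii) the bags containing any fixed vertex form a subtree. All hold, so the decomposition is valid with width 2 − 1 = 1.

Yes; width 1.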